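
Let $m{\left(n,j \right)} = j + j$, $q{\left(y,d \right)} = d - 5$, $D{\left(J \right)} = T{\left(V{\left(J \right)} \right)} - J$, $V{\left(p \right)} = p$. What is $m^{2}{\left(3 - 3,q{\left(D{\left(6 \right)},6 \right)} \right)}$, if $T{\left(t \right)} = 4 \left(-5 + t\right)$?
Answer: $4$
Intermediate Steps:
$T{\left(t \right)} = -20 + 4 t$
$D{\left(J \right)} = -20 + 3 J$ ($D{\left(J \right)} = \left(-20 + 4 J\right) - J = -20 + 3 J$)
$q{\left(y,d \right)} = -5 + d$
$m{\left(n,j \right)} = 2 j$
$m^{2}{\left(3 - 3,q{\left(D{\left(6 \right)},6 \right)} \right)} = \left(2 \left(-5 + 6\right)\right)^{2} = \left(2 \cdot 1\right)^{2} = 2^{2} = 4$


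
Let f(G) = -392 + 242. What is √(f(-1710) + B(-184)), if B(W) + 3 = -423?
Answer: 24*I ≈ 24.0*I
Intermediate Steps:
f(G) = -150
B(W) = -426 (B(W) = -3 - 423 = -426)
√(f(-1710) + B(-184)) = √(-150 - 426) = √(-576) = 24*I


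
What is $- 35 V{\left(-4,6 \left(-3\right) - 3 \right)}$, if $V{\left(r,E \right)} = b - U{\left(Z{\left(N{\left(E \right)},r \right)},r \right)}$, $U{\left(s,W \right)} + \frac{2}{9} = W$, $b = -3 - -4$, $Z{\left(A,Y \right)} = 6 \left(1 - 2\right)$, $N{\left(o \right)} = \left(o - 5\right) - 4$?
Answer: $- \frac{1645}{9} \approx -182.78$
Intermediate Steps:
$N{\left(o \right)} = -9 + o$ ($N{\left(o \right)} = \left(-5 + o\right) - 4 = -9 + o$)
$Z{\left(A,Y \right)} = -6$ ($Z{\left(A,Y \right)} = 6 \left(-1\right) = -6$)
$b = 1$ ($b = -3 + 4 = 1$)
$U{\left(s,W \right)} = - \frac{2}{9} + W$
$V{\left(r,E \right)} = \frac{11}{9} - r$ ($V{\left(r,E \right)} = 1 - \left(- \frac{2}{9} + r\right) = \frac{11}{9} - r$)
$- 35 V{\left(-4,6 \left(-3\right) - 3 \right)} = - 35 \left(\frac{11}{9} - -4\right) = - 35 \left(\frac{11}{9} + 4\right) = \left(-35\right) \frac{47}{9} = - \frac{1645}{9}$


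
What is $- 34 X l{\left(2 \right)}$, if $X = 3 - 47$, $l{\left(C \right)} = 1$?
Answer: $1496$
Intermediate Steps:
$X = -44$ ($X = 3 - 47 = -44$)
$- 34 X l{\left(2 \right)} = \left(-34\right) \left(-44\right) 1 = 1496 \cdot 1 = 1496$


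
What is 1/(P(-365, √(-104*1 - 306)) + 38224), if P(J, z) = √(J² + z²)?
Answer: 38224/1460941361 - √132815/1460941361 ≈ 2.5914e-5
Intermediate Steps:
1/(P(-365, √(-104*1 - 306)) + 38224) = 1/(√((-365)² + (√(-104*1 - 306))²) + 38224) = 1/(√(133225 + (√(-104 - 306))²) + 38224) = 1/(√(133225 + (√(-410))²) + 38224) = 1/(√(133225 + (I*√410)²) + 38224) = 1/(√(133225 - 410) + 38224) = 1/(√132815 + 38224) = 1/(38224 + √132815)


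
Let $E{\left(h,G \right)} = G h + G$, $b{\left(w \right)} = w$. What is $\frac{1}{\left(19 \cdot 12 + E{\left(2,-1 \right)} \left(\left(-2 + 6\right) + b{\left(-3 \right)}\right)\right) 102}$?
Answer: $\frac{1}{22950} \approx 4.3573 \cdot 10^{-5}$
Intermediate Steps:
$E{\left(h,G \right)} = G + G h$
$\frac{1}{\left(19 \cdot 12 + E{\left(2,-1 \right)} \left(\left(-2 + 6\right) + b{\left(-3 \right)}\right)\right) 102} = \frac{1}{\left(19 \cdot 12 + - (1 + 2) \left(\left(-2 + 6\right) - 3\right)\right) 102} = \frac{1}{\left(228 + \left(-1\right) 3 \left(4 - 3\right)\right) 102} = \frac{1}{\left(228 - 3\right) 102} = \frac{1}{225 \cdot 102} = \frac{1}{22950}$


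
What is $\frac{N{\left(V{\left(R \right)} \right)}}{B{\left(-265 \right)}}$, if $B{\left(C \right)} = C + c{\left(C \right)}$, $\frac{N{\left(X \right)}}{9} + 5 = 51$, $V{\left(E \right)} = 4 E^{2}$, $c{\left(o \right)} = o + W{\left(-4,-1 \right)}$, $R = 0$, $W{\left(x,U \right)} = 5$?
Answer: $- \frac{138}{175} \approx -0.78857$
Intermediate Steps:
$c{\left(o \right)} = 5 + o$ ($c{\left(o \right)} = o + 5 = 5 + o$)
$N{\left(X \right)} = 414$ ($N{\left(X \right)} = -45 + 9 \cdot 51 = -45 + 459 = 414$)
$B{\left(C \right)} = 5 + 2 C$ ($B{\left(C \right)} = C + \left(5 + C\right) = 5 + 2 C$)
$\frac{N{\left(V{\left(R \right)} \right)}}{B{\left(-265 \right)}} = \frac{414}{5 + 2 \left(-265\right)} = \frac{414}{5 - 530} = \frac{414}{-525} = 414 \left(- \frac{1}{525}\right) = - \frac{138}{175}$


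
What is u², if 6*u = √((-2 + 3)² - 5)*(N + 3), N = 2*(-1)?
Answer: -⅑ ≈ -0.11111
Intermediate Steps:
N = -2
u = I/3 (u = (√((-2 + 3)² - 5)*(-2 + 3))/6 = (√(1² - 5)*1)/6 = (√(1 - 5)*1)/6 = (√(-4)*1)/6 = ((2*I)*1)/6 = (2*I)/6 = I/3 ≈ 0.33333*I)
u² = (I/3)² = -⅑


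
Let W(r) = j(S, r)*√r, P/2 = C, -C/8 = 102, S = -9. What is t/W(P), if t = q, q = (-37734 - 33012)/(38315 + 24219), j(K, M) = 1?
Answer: 11791*I*√102/4252312 ≈ 0.028004*I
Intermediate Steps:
C = -816 (C = -8*102 = -816)
P = -1632 (P = 2*(-816) = -1632)
q = -35373/31267 (q = -70746/62534 = -70746*1/62534 = -35373/31267 ≈ -1.1313)
W(r) = √r (W(r) = 1*√r = √r)
t = -35373/31267 ≈ -1.1313
t/W(P) = -35373*(-I*√102/408)/31267 = -(-11791)*I*√102/4252312 = 11791*I*√102/4252312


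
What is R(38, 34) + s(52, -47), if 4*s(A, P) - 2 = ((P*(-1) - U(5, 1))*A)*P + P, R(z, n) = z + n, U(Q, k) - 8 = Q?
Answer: -82853/4 ≈ -20713.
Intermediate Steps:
U(Q, k) = 8 + Q
R(z, n) = n + z
s(A, P) = ½ + P/4 + A*P*(-13 - P)/4 (s(A, P) = ½ + (((P*(-1) - (8 + 5))*A)*P + P)/4 = ½ + (((-P - 1*13)*A)*P + P)/4 = ½ + (((-P - 13)*A)*P + P)/4 = ½ + (((-13 - P)*A)*P + P)/4 = ½ + ((A*(-13 - P))*P + P)/4 = ½ + (A*P*(-13 - P) + P)/4 = ½ + (P + A*P*(-13 - P))/4 = ½ + (P/4 + A*P*(-13 - P)/4) = ½ + P/4 + A*P*(-13 - P)/4)
R(38, 34) + s(52, -47) = (34 + 38) + (½ + (¼)*(-47) - 13/4*52*(-47) - ¼*52*(-47)²) = 72 + (½ - 47/4 + 7943 - ¼*52*2209) = 72 + (½ - 47/4 + 7943 - 28717) = 72 - 83141/4 = -82853/4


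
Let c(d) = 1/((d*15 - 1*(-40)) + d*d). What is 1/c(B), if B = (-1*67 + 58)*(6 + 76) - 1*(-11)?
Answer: 517664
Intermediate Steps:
B = -727 (B = (-67 + 58)*82 + 11 = -9*82 + 11 = -738 + 11 = -727)
c(d) = 1/(40 + d² + 15*d) (c(d) = 1/((15*d + 40) + d²) = 1/((40 + 15*d) + d²) = 1/(40 + d² + 15*d))
1/c(B) = 1/(1/(40 + (-727)² + 15*(-727))) = 1/(1/(40 + 528529 - 10905)) = 1/(1/517664) = 517664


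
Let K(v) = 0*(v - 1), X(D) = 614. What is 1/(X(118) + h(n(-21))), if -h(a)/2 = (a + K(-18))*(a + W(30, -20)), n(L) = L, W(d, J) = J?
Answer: -1/1108 ≈ -0.00090253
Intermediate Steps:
K(v) = 0 (K(v) = 0*(-1 + v) = 0)
h(a) = -2*a*(-20 + a) (h(a) = -2*(a + 0)*(a - 20) = -2*a*(-20 + a))
1/(X(118) + h(n(-21))) = 1/(614 + 2*(-21)*(20 - 1*(-21))) = 1/(614 + 2*(-21)*(20 + 21)) = 1/(614 + 2*(-21)*41) = 1/(614 - 1722) = 1/(-1108) = -1/1108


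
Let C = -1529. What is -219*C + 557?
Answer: 335408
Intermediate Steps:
-219*C + 557 = -219*(-1529) + 557 = 334851 + 557 = 335408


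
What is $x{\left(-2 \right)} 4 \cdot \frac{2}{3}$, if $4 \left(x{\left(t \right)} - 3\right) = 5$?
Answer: $\frac{34}{3} \approx 11.333$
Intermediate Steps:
$x{\left(t \right)} = \frac{17}{4}$ ($x{\left(t \right)} = 3 + \frac{1}{4} \cdot 5 = 3 + \frac{5}{4} = \frac{17}{4}$)
$x{\left(-2 \right)} 4 \cdot \frac{2}{3} = \frac{17}{4} \cdot 4 \cdot \frac{2}{3} = 17 \cdot 2 \cdot \frac{1}{3} = 17 \cdot \frac{2}{3} = \frac{34}{3}$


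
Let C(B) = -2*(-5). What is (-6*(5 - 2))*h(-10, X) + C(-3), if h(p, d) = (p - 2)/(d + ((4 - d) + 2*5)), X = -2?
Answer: 178/7 ≈ 25.429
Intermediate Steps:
C(B) = 10
h(p, d) = -⅐ + p/14 (h(p, d) = (-2 + p)/(d + ((4 - d) + 10)) = (-2 + p)/(d + (14 - d)) = (-2 + p)/14 = (-2 + p)*(1/14) = -⅐ + p/14)
(-6*(5 - 2))*h(-10, X) + C(-3) = (-6*(5 - 2))*(-⅐ + (1/14)*(-10)) + 10 = (-6*3)*(-⅐ - 5/7) + 10 = -18*(-6/7) + 10 = 108/7 + 10 = 178/7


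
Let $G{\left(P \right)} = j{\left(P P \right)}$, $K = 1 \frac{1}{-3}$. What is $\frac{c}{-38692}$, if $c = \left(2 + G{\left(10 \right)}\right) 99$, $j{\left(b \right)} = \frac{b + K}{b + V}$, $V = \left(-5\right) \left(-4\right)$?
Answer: $- \frac{11209}{1547680} \approx -0.0072425$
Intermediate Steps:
$V = 20$
$K = - \frac{1}{3}$ ($K = 1 \left(- \frac{1}{3}\right) = - \frac{1}{3} \approx -0.33333$)
$j{\left(b \right)} = \frac{- \frac{1}{3} + b}{20 + b}$ ($j{\left(b \right)} = \frac{b - \frac{1}{3}}{b + 20} = \frac{- \frac{1}{3} + b}{20 + b}$)
$G{\left(P \right)} = \frac{- \frac{1}{3} + P^{2}}{20 + P^{2}}$ ($G{\left(P \right)} = \frac{- \frac{1}{3} + P P}{20 + P P} = \frac{- \frac{1}{3} + P^{2}}{20 + P^{2}}$)
$c = \frac{11209}{40}$ ($c = \left(2 + \frac{- \frac{1}{3} + 10^{2}}{20 + 10^{2}}\right) 99 = \left(2 + \frac{- \frac{1}{3} + 100}{20 + 100}\right) 99 = \left(2 + \frac{1}{120} \cdot \frac{299}{3}\right) 99 = \left(2 + \frac{299}{360}\right) 99 = \frac{1019}{360} \cdot 99 = \frac{11209}{40} \approx 280.23$)
$\frac{c}{-38692} = \frac{11209}{40 \left(-38692\right)} = \frac{11209}{40} \left(- \frac{1}{38692}\right) = - \frac{11209}{1547680}$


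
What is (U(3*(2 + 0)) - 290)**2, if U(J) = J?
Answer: 80656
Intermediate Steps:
(U(3*(2 + 0)) - 290)**2 = (3*(2 + 0) - 290)**2 = (3*2 - 290)**2 = (6 - 290)**2 = (-284)**2 = 80656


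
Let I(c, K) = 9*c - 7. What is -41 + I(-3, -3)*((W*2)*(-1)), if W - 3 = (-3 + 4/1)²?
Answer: 231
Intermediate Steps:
I(c, K) = -7 + 9*c
W = 4 (W = 3 + (-3 + 4/1)² = 3 + (-3 + 4*1)² = 3 + (-3 + 4)² = 3 + 1² = 3 + 1 = 4)
-41 + I(-3, -3)*((W*2)*(-1)) = -41 + (-7 + 9*(-3))*((4*2)*(-1)) = -41 + (-7 - 27)*(8*(-1)) = -41 - 34*(-8) = -41 + 272 = 231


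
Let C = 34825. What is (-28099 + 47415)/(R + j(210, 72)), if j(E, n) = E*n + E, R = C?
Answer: 19316/50155 ≈ 0.38513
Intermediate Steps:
R = 34825
j(E, n) = E + E*n
(-28099 + 47415)/(R + j(210, 72)) = (-28099 + 47415)/(34825 + 210*(1 + 72)) = 19316/(34825 + 210*73) = 19316/(34825 + 15330) = 19316/50155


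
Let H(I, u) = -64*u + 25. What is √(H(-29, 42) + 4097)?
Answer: √1434 ≈ 37.868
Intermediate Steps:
H(I, u) = 25 - 64*u
√(H(-29, 42) + 4097) = √((25 - 64*42) + 4097) = √((25 - 2688) + 4097) = √(-2663 + 4097) = √1434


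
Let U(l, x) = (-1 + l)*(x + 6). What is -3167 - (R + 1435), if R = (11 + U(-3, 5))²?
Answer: -5691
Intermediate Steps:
U(l, x) = (-1 + l)*(6 + x)
R = 1089 (R = (11 + (-6 - 1*5 + 6*(-3) - 3*5))² = (11 + (-6 - 5 - 18 - 15))² = (11 - 44)² = (-33)² = 1089)
-3167 - (R + 1435) = -3167 - (1089 + 1435) = -3167 - 1*2524 = -3167 - 2524 = -5691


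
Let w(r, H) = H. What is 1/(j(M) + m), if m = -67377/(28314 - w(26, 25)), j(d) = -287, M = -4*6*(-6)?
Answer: -28289/8186320 ≈ -0.0034556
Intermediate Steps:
M = 144 (M = -24*(-6) = 144)
m = -67377/28289 (m = -67377/(28314 - 1*25) = -67377/(28314 - 25) = -67377/28289 ≈ -2.3817)
1/(j(M) + m) = 1/(-287 - 67377/28289) = 1/(-8186320/28289) = -28289/8186320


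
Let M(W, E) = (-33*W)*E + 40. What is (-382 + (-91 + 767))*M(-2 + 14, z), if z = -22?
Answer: 2573088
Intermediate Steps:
M(W, E) = 40 - 33*E*W (M(W, E) = -33*E*W + 40 = 40 - 33*E*W)
(-382 + (-91 + 767))*M(-2 + 14, z) = (-382 + (-91 + 767))*(40 - 33*(-22)*(-2 + 14)) = (-382 + 676)*(40 - 33*(-22)*12) = 294*(40 + 8712) = 294*8752 = 2573088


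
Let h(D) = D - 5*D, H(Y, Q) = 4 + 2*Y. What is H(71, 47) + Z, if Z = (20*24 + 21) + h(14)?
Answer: 591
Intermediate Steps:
h(D) = -4*D
Z = 445 (Z = (20*24 + 21) - 4*14 = (480 + 21) - 56 = 501 - 56 = 445)
H(71, 47) + Z = (4 + 2*71) + 445 = (4 + 142) + 445 = 146 + 445 = 591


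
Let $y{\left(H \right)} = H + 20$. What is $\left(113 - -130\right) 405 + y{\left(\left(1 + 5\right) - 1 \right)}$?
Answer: $98440$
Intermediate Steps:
$y{\left(H \right)} = 20 + H$
$\left(113 - -130\right) 405 + y{\left(\left(1 + 5\right) - 1 \right)} = \left(113 - -130\right) 405 + \left(20 + \left(\left(1 + 5\right) - 1\right)\right) = \left(113 + 130\right) 405 + \left(20 + \left(6 - 1\right)\right) = 243 \cdot 405 + \left(20 + 5\right) = 98415 + 25 = 98440$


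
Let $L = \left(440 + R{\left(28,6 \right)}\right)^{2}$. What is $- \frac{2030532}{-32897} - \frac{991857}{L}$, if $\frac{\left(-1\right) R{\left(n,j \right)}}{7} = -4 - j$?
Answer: $\frac{165170751157}{2852169900} \approx 57.911$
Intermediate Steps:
$R{\left(n,j \right)} = 28 + 7 j$ ($R{\left(n,j \right)} = - 7 \left(-4 - j\right) = 28 + 7 j$)
$L = 260100$ ($L = \left(440 + \left(28 + 7 \cdot 6\right)\right)^{2} = \left(440 + \left(28 + 42\right)\right)^{2} = \left(440 + 70\right)^{2} = 510^{2} = 260100$)
$- \frac{2030532}{-32897} - \frac{991857}{L} = - \frac{2030532}{-32897} - \frac{991857}{260100} = \left(-2030532\right) \left(- \frac{1}{32897}\right) - \frac{330619}{86700} = \frac{2030532}{32897} - \frac{330619}{86700} = \frac{165170751157}{2852169900}$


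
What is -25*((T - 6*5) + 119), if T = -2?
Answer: -2175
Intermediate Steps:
-25*((T - 6*5) + 119) = -25*((-2 - 6*5) + 119) = -25*((-2 - 30) + 119) = -25*(-32 + 119) = -25*87 = -2175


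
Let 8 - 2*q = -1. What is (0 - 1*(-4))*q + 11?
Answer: 29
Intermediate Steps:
q = 9/2 (q = 4 - 1/2*(-1) = 4 + 1/2 = 9/2 ≈ 4.5000)
(0 - 1*(-4))*q + 11 = (0 - 1*(-4))*(9/2) + 11 = (0 + 4)*(9/2) + 11 = 4*(9/2) + 11 = 18 + 11 = 29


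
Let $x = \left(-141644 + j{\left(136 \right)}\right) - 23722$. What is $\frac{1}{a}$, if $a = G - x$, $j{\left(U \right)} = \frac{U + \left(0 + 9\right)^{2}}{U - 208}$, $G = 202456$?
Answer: $\frac{72}{26483401} \approx 2.7187 \cdot 10^{-6}$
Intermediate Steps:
$j{\left(U \right)} = \frac{81 + U}{-208 + U}$ ($j{\left(U \right)} = \frac{U + 9^{2}}{-208 + U} = \frac{U + 81}{-208 + U} = \frac{81 + U}{-208 + U}$)
$x = - \frac{11906569}{72}$ ($x = \left(-141644 + \frac{81 + 136}{-208 + 136}\right) - 23722 = \left(-141644 + \frac{1}{-72} \cdot 217\right) - 23722 = \left(-141644 - \frac{217}{72}\right) - 23722 = - \frac{10198585}{72} - 23722 = - \frac{11906569}{72} \approx -1.6537 \cdot 10^{5}$)
$a = \frac{26483401}{72}$ ($a = 202456 - - \frac{11906569}{72} = 202456 + \frac{11906569}{72} = \frac{26483401}{72} \approx 3.6783 \cdot 10^{5}$)
$\frac{1}{a} = \frac{1}{\frac{26483401}{72}} = \frac{72}{26483401}$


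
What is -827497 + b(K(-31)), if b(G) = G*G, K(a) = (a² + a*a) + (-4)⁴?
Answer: 3916187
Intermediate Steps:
K(a) = 256 + 2*a² (K(a) = (a² + a²) + 256 = 2*a² + 256 = 256 + 2*a²)
b(G) = G²
-827497 + b(K(-31)) = -827497 + (256 + 2*(-31)²)² = -827497 + (256 + 2*961)² = -827497 + (256 + 1922)² = -827497 + 2178² = -827497 + 4743684 = 3916187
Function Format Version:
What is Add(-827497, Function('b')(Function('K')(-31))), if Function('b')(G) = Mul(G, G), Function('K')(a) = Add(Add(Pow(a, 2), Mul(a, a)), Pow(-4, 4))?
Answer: 3916187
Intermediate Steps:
Function('K')(a) = Add(256, Mul(2, Pow(a, 2))) (Function('K')(a) = Add(Add(Pow(a, 2), Pow(a, 2)), 256) = Add(Mul(2, Pow(a, 2)), 256) = Add(256, Mul(2, Pow(a, 2))))
Function('b')(G) = Pow(G, 2)
Add(-827497, Function('b')(Function('K')(-31))) = Add(-827497, Pow(Add(256, Mul(2, Pow(-31, 2))), 2)) = Add(-827497, Pow(Add(256, Mul(2, 961)), 2)) = Add(-827497, Pow(Add(256, 1922), 2)) = Add(-827497, Pow(2178, 2)) = Add(-827497, 4743684) = 3916187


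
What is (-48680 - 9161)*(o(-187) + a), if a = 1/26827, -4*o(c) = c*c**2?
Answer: -10146884610707285/107308 ≈ -9.4558e+10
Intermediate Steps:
o(c) = -c**3/4 (o(c) = -c*c**2/4 = -c**3/4)
a = 1/26827 ≈ 3.7276e-5
(-48680 - 9161)*(o(-187) + a) = (-48680 - 9161)*(-1/4*(-187)**3 + 1/26827) = -57841*(-1/4*(-6539203) + 1/26827) = -57841*(6539203/4 + 1/26827) = -57841*175427198885/107308 = -10146884610707285/107308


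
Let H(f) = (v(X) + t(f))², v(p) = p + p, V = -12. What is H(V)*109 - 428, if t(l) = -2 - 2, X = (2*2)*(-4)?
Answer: 140836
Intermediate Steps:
X = -16 (X = 4*(-4) = -16)
v(p) = 2*p
t(l) = -4
H(f) = 1296 (H(f) = (2*(-16) - 4)² = (-32 - 4)² = (-36)² = 1296)
H(V)*109 - 428 = 1296*109 - 428 = 141264 - 428 = 140836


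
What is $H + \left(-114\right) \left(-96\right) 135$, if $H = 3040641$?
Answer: $4518081$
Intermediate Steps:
$H + \left(-114\right) \left(-96\right) 135 = 3040641 + \left(-114\right) \left(-96\right) 135 = 3040641 + 10944 \cdot 135 = 3040641 + 1477440 = 4518081$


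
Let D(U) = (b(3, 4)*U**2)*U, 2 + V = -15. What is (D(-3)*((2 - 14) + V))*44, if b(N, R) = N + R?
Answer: 241164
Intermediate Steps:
V = -17 (V = -2 - 15 = -17)
D(U) = 7*U**3 (D(U) = ((3 + 4)*U**2)*U = (7*U**2)*U = 7*U**3)
(D(-3)*((2 - 14) + V))*44 = ((7*(-3)**3)*((2 - 14) - 17))*44 = ((7*(-27))*(-12 - 17))*44 = -189*(-29)*44 = 5481*44 = 241164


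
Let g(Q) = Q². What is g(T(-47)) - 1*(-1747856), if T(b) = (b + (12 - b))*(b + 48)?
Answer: 1748000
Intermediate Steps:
T(b) = 576 + 12*b (T(b) = 12*(48 + b) = 576 + 12*b)
g(T(-47)) - 1*(-1747856) = (576 + 12*(-47))² - 1*(-1747856) = (576 - 564)² + 1747856 = 12² + 1747856 = 144 + 1747856 = 1748000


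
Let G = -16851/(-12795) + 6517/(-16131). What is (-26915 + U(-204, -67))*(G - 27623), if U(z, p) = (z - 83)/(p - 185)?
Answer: 96908466737338583/130355460 ≈ 7.4342e+8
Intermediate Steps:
U(z, p) = (-83 + z)/(-185 + p)
G = 3305938/3620985 (G = -16851*(-1/12795) + 6517*(-1/16131) = 5617/4265 - 343/849 = 3305938/3620985 ≈ 0.91299)
(-26915 + U(-204, -67))*(G - 27623) = (-26915 + (-83 - 204)/(-185 - 67))*(3305938/3620985 - 27623) = (-26915 - 287/(-252))*(-100019162717/3620985) = (-26915 - 1/252*(-287))*(-100019162717/3620985) = (-26915 + 41/36)*(-100019162717/3620985) = -968899/36*(-100019162717/3620985) = 96908466737338583/130355460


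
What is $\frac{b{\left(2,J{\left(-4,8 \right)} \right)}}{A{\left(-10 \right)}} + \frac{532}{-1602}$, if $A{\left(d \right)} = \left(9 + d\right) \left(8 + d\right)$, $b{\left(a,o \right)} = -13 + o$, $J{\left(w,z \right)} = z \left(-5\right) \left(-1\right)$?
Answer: $\frac{21095}{1602} \approx 13.168$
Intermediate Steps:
$J{\left(w,z \right)} = 5 z$ ($J{\left(w,z \right)} = - 5 z \left(-1\right) = 5 z$)
$A{\left(d \right)} = \left(8 + d\right) \left(9 + d\right)$
$\frac{b{\left(2,J{\left(-4,8 \right)} \right)}}{A{\left(-10 \right)}} + \frac{532}{-1602} = \frac{-13 + 5 \cdot 8}{72 + \left(-10\right)^{2} + 17 \left(-10\right)} + \frac{532}{-1602} = \frac{-13 + 40}{72 + 100 - 170} + 532 \left(- \frac{1}{1602}\right) = \frac{27}{2} - \frac{266}{801} = \frac{21095}{1602}$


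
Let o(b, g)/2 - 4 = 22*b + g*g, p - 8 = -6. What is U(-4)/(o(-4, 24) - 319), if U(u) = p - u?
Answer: 6/665 ≈ 0.0090226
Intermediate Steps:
p = 2 (p = 8 - 6 = 2)
o(b, g) = 8 + 2*g² + 44*b (o(b, g) = 8 + 2*(22*b + g*g) = 8 + 2*(22*b + g²) = 8 + 2*(g² + 22*b) = 8 + (2*g² + 44*b) = 8 + 2*g² + 44*b)
U(u) = 2 - u
U(-4)/(o(-4, 24) - 319) = (2 - 1*(-4))/((8 + 2*24² + 44*(-4)) - 319) = (2 + 4)/((8 + 2*576 - 176) - 319) = 6/((8 + 1152 - 176) - 319) = 6/(984 - 319) = 6/665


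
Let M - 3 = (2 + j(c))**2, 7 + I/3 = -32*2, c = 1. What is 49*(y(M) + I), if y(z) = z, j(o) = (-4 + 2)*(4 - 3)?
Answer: -10290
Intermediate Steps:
j(o) = -2 (j(o) = -2*1 = -2)
I = -213 (I = -21 + 3*(-32*2) = -21 + 3*(-64) = -21 - 192 = -213)
M = 3 (M = 3 + (2 - 2)**2 = 3 + 0**2 = 3 + 0 = 3)
49*(y(M) + I) = 49*(3 - 213) = 49*(-210) = -10290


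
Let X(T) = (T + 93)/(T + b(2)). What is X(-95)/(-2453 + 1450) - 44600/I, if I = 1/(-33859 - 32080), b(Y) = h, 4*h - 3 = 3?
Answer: 551594281143396/187561 ≈ 2.9409e+9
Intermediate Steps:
h = 3/2 (h = 3/4 + (1/4)*3 = 3/4 + 3/4 = 3/2 ≈ 1.5000)
b(Y) = 3/2
X(T) = (93 + T)/(3/2 + T) (X(T) = (T + 93)/(T + 3/2) = (93 + T)/(3/2 + T))
I = -1/65939 (I = 1/(-65939) = -1/65939 ≈ -1.5166e-5)
X(-95)/(-2453 + 1450) - 44600/I = (2*(93 - 95)/(3 + 2*(-95)))/(-2453 + 1450) - 44600/(-1/65939) = (2*(-2)/(3 - 190))/(-1003) - 44600*(-65939) = (2*(-2)/(-187))*(-1/1003) + 2940879400 = (2*(-1/187)*(-2))*(-1/1003) + 2940879400 = (4/187)*(-1/1003) + 2940879400 = -4/187561 + 2940879400 = 551594281143396/187561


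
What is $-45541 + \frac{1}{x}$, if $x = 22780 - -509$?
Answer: $- \frac{1060604348}{23289} \approx -45541.0$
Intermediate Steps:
$x = 23289$ ($x = 22780 + 509 = 23289$)
$-45541 + \frac{1}{x} = -45541 + \frac{1}{23289} = - \frac{1060604348}{23289}$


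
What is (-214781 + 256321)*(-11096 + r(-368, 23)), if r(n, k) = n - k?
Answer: -477169980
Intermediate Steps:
(-214781 + 256321)*(-11096 + r(-368, 23)) = (-214781 + 256321)*(-11096 + (-368 - 1*23)) = 41540*(-11096 + (-368 - 23)) = 41540*(-11096 - 391) = 41540*(-11487) = -477169980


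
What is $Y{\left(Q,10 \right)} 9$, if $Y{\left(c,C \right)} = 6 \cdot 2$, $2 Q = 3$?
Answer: $108$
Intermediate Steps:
$Q = \frac{3}{2}$ ($Q = \frac{1}{2} \cdot 3 = \frac{3}{2} \approx 1.5$)
$Y{\left(c,C \right)} = 12$
$Y{\left(Q,10 \right)} 9 = 12 \cdot 9 = 108$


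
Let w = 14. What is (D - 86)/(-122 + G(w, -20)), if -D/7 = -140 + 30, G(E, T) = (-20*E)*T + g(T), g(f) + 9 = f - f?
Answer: 228/1823 ≈ 0.12507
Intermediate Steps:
g(f) = -9 (g(f) = -9 + (f - f) = -9 + 0 = -9)
G(E, T) = -9 - 20*E*T (G(E, T) = (-20*E)*T - 9 = -20*E*T - 9 = -9 - 20*E*T)
D = 770 (D = -7*(-140 + 30) = -7*(-110) = 770)
(D - 86)/(-122 + G(w, -20)) = (770 - 86)/(-122 + (-9 - 20*14*(-20))) = 684/(-122 + (-9 + 5600)) = 684/(-122 + 5591) = 684/5469 = 684*(1/5469) = 228/1823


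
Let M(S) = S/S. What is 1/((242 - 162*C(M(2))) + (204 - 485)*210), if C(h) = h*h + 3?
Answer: -1/59416 ≈ -1.6830e-5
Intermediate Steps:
M(S) = 1
C(h) = 3 + h² (C(h) = h² + 3 = 3 + h²)
1/((242 - 162*C(M(2))) + (204 - 485)*210) = 1/((242 - 162*(3 + 1²)) + (204 - 485)*210) = 1/((242 - 162*(3 + 1)) - 281*210) = 1/((242 - 162*4) - 59010) = 1/((242 - 648) - 59010) = 1/(-406 - 59010) = 1/(-59416) = -1/59416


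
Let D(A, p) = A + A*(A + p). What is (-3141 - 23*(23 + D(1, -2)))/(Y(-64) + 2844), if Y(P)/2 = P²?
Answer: -1835/5518 ≈ -0.33255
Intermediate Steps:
Y(P) = 2*P²
(-3141 - 23*(23 + D(1, -2)))/(Y(-64) + 2844) = (-3141 - 23*(23 + 1*(1 + 1 - 2)))/(2*(-64)² + 2844) = (-3141 - 23*(23 + 1*0))/(2*4096 + 2844) = (-3141 - 23*(23 + 0))/(8192 + 2844) = (-3141 - 23*23)/11036 = (-3141 - 529)*(1/11036) = -3670*1/11036 = -1835/5518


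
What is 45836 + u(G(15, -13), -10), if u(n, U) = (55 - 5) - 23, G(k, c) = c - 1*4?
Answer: 45863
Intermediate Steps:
G(k, c) = -4 + c (G(k, c) = c - 4 = -4 + c)
u(n, U) = 27 (u(n, U) = 50 - 23 = 27)
45836 + u(G(15, -13), -10) = 45836 + 27 = 45863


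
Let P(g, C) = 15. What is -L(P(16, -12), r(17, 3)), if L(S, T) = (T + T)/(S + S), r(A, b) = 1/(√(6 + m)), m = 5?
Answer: -√11/165 ≈ -0.020101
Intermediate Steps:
r(A, b) = √11/11 (r(A, b) = 1/(√(6 + 5)) = 1/(√11) = √11/11)
L(S, T) = T/S (L(S, T) = (2*T)/((2*S)) = (2*T)*(1/(2*S)) = T/S)
-L(P(16, -12), r(17, 3)) = -√11/11/15 = -√11/165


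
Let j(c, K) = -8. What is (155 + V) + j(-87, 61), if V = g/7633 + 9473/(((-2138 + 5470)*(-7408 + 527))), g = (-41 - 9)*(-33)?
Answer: 1515504316499/10294443908 ≈ 147.22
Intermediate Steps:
g = 1650 (g = -50*(-33) = 1650)
V = 2221062023/10294443908 (V = 1650/7633 + 9473/(((-2138 + 5470)*(-7408 + 527))) = 1650*(1/7633) + 9473/((3332*(-6881))) = 1650/7633 + 9473/(-22927492) = 1650/7633 + 9473*(-1/22927492) = 1650/7633 - 9473/22927492 = 2221062023/10294443908 ≈ 0.21575)
(155 + V) + j(-87, 61) = (155 + 2221062023/10294443908) - 8 = 1597859867763/10294443908 - 8 = 1515504316499/10294443908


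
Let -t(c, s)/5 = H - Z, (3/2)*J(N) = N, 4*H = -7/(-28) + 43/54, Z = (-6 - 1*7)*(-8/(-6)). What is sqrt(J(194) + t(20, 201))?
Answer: sqrt(53601)/36 ≈ 6.4311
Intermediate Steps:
Z = -52/3 (Z = (-6 - 7)*(-8*(-1/6)) = -13*4/3 = -52/3 ≈ -17.333)
H = 113/432 (H = (-7/(-28) + 43/54)/4 = (-7*(-1/28) + 43*(1/54))/4 = (1/4 + 43/54)/4 = (1/4)*(113/108) = 113/432 ≈ 0.26157)
J(N) = 2*N/3
t(c, s) = -38005/432 (t(c, s) = -5*(113/432 - 1*(-52/3)) = -5*(113/432 + 52/3) = -5*7601/432 = -38005/432)
sqrt(J(194) + t(20, 201)) = sqrt((2/3)*194 - 38005/432) = sqrt(388/3 - 38005/432) = sqrt(17867/432) = sqrt(53601)/36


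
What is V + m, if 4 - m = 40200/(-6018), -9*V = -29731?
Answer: 29916601/9027 ≈ 3314.1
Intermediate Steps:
V = 29731/9 (V = -⅑*(-29731) = 29731/9 ≈ 3303.4)
m = 10712/1003 (m = 4 - 40200/(-6018) = 4 - 40200*(-1)/6018 = 4 - 1*(-6700/1003) = 4 + 6700/1003 = 10712/1003 ≈ 10.680)
V + m = 29731/9 + 10712/1003 = 29916601/9027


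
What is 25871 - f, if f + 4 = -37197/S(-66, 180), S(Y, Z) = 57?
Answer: 504024/19 ≈ 26528.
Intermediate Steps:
f = -12475/19 (f = -4 - 37197/57 = -4 - 37197*1/57 = -4 - 12399/19 = -12475/19 ≈ -656.58)
25871 - f = 25871 - 1*(-12475/19) = 25871 + 12475/19 = 504024/19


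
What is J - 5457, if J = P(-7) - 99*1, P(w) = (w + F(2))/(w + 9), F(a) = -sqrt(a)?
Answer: -11119/2 - sqrt(2)/2 ≈ -5560.2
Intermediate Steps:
P(w) = (w - sqrt(2))/(9 + w) (P(w) = (w - sqrt(2))/(w + 9) = (w - sqrt(2))/(9 + w))
J = -205/2 - sqrt(2)/2 (J = (-7 - sqrt(2))/(9 - 7) - 99*1 = (-7 - sqrt(2))/2 - 99 = (-7/2 - sqrt(2)/2) - 99 = -205/2 - sqrt(2)/2 ≈ -103.21)
J - 5457 = (-205/2 - sqrt(2)/2) - 5457 = -11119/2 - sqrt(2)/2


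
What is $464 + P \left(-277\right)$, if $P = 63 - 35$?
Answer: $-7292$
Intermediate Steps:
$P = 28$ ($P = 63 - 35 = 28$)
$464 + P \left(-277\right) = 464 + 28 \left(-277\right) = 464 - 7756 = -7292$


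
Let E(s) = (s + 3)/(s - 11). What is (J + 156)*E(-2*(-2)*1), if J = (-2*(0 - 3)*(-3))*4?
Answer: -84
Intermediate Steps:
E(s) = (3 + s)/(-11 + s)
J = -72 (J = (-2*(-3)*(-3))*4 = (6*(-3))*4 = -18*4 = -72)
(J + 156)*E(-2*(-2)*1) = (-72 + 156)*((3 - 2*(-2)*1)/(-11 - 2*(-2)*1)) = 84*((3 + 4*1)/(-11 + 4*1)) = 84*((3 + 4)/(-11 + 4)) = 84*(7/(-7)) = 84*(-⅐*7) = 84*(-1) = -84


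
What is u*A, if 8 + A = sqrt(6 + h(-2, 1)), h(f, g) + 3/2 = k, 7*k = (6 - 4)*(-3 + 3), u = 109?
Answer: -872 + 327*sqrt(2)/2 ≈ -640.78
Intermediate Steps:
k = 0 (k = ((6 - 4)*(-3 + 3))/7 = (2*0)/7 = (1/7)*0 = 0)
h(f, g) = -3/2 (h(f, g) = -3/2 + 0 = -3/2)
A = -8 + 3*sqrt(2)/2 (A = -8 + sqrt(6 - 3/2) = -8 + sqrt(9/2) = -8 + 3*sqrt(2)/2 ≈ -5.8787)
u*A = 109*(-8 + 3*sqrt(2)/2) = -872 + 327*sqrt(2)/2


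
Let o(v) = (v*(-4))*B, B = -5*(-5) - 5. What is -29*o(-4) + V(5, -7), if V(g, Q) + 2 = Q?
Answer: -9289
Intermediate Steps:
V(g, Q) = -2 + Q
B = 20 (B = 25 - 5 = 20)
o(v) = -80*v (o(v) = (v*(-4))*20 = -4*v*20 = -80*v)
-29*o(-4) + V(5, -7) = -(-2320)*(-4) + (-2 - 7) = -29*320 - 9 = -9280 - 9 = -9289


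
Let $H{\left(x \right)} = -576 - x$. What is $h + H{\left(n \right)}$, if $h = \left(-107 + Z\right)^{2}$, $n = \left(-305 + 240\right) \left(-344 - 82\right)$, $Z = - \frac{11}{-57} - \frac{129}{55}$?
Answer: $- \frac{160708558601}{9828225} \approx -16352.0$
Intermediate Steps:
$Z = - \frac{6748}{3135}$ ($Z = \left(-11\right) \left(- \frac{1}{57}\right) - \frac{129}{55} = \frac{11}{57} - \frac{129}{55} = - \frac{6748}{3135} \approx -2.1525$)
$n = 27690$ ($n = \left(-65\right) \left(-426\right) = 27690$)
$h = \frac{117096049249}{9828225}$ ($h = \left(-107 - \frac{6748}{3135}\right)^{2} = \left(- \frac{342193}{3135}\right)^{2} = \frac{117096049249}{9828225} \approx 11914.0$)
$h + H{\left(n \right)} = \frac{117096049249}{9828225} - 28266 = - \frac{160708558601}{9828225}$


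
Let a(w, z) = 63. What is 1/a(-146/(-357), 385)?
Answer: 1/63 ≈ 0.015873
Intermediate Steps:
1/a(-146/(-357), 385) = 1/63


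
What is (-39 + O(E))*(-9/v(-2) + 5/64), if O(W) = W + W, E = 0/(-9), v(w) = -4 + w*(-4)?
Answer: 5421/64 ≈ 84.703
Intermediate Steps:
v(w) = -4 - 4*w
E = 0 (E = 0*(-1/9) = 0)
O(W) = 2*W
(-39 + O(E))*(-9/v(-2) + 5/64) = (-39 + 2*0)*(-9/(-4 - 4*(-2)) + 5/64) = (-39 + 0)*(-9/(-4 + 8) + 5*(1/64)) = -39*(-9/4 + 5/64) = -39*(-139/64) = 5421/64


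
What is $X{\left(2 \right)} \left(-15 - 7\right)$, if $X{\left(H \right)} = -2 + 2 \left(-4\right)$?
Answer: $220$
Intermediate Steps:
$X{\left(H \right)} = -10$ ($X{\left(H \right)} = -2 - 8 = -10$)
$X{\left(2 \right)} \left(-15 - 7\right) = - 10 \left(-15 - 7\right) = \left(-10\right) \left(-22\right) = 220$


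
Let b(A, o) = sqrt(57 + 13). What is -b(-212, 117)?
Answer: -sqrt(70) ≈ -8.3666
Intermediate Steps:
b(A, o) = sqrt(70)
-b(-212, 117) = -sqrt(70)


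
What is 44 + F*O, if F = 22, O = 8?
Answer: 220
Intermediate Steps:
44 + F*O = 44 + 22*8 = 44 + 176 = 220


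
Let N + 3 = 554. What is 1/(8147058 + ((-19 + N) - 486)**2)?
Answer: 1/8149174 ≈ 1.2271e-7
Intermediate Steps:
N = 551 (N = -3 + 554 = 551)
1/(8147058 + ((-19 + N) - 486)**2) = 1/(8147058 + ((-19 + 551) - 486)**2) = 1/(8147058 + (532 - 486)**2) = 1/(8147058 + 46**2) = 1/(8147058 + 2116) = 1/8149174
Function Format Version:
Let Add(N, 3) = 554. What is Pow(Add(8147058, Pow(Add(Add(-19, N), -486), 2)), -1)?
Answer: Rational(1, 8149174) ≈ 1.2271e-7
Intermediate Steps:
N = 551 (N = Add(-3, 554) = 551)
Pow(Add(8147058, Pow(Add(Add(-19, N), -486), 2)), -1) = Pow(Add(8147058, Pow(Add(Add(-19, 551), -486), 2)), -1) = Pow(Add(8147058, Pow(Add(532, -486), 2)), -1) = Pow(Add(8147058, Pow(46, 2)), -1) = Pow(Add(8147058, 2116), -1) = Pow(8149174, -1) = Rational(1, 8149174)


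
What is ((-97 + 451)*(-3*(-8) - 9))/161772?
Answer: 885/26962 ≈ 0.032824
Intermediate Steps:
((-97 + 451)*(-3*(-8) - 9))/161772 = (354*(24 - 9))*(1/161772) = (354*15)*(1/161772) = 5310*(1/161772) = 885/26962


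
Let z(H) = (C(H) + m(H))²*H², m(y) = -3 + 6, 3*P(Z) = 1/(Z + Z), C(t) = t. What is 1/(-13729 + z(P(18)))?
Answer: -136048896/1867815187559 ≈ -7.2839e-5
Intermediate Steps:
P(Z) = 1/(6*Z) (P(Z) = 1/(3*(Z + Z)) = 1/(3*((2*Z))) = (1/(2*Z))/3 = 1/(6*Z))
m(y) = 3
z(H) = H²*(3 + H)² (z(H) = (H + 3)²*H² = (3 + H)²*H² = H²*(3 + H)²)
1/(-13729 + z(P(18))) = 1/(-13729 + ((⅙)/18)²*(3 + (⅙)/18)²) = 1/(-13729 + ((⅙)*(1/18))²*(3 + (⅙)*(1/18))²) = 1/(-13729 + (1/108)²*(3 + 1/108)²) = 1/(-13729 + (325/108)²/11664) = 1/(-13729 + (1/11664)*(105625/11664)) = 1/(-13729 + 105625/136048896) = 1/(-1867815187559/136048896) = -136048896/1867815187559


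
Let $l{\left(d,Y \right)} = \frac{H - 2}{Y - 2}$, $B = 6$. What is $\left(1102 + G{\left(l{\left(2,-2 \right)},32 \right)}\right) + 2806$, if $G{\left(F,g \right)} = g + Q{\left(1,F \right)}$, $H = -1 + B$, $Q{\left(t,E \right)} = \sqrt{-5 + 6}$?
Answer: $3941$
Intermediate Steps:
$Q{\left(t,E \right)} = 1$ ($Q{\left(t,E \right)} = \sqrt{1} = 1$)
$H = 5$ ($H = -1 + 6 = 5$)
$l{\left(d,Y \right)} = \frac{3}{-2 + Y}$ ($l{\left(d,Y \right)} = \frac{5 - 2}{Y - 2} = \frac{3}{-2 + Y}$)
$G{\left(F,g \right)} = 1 + g$ ($G{\left(F,g \right)} = g + 1 = 1 + g$)
$\left(1102 + G{\left(l{\left(2,-2 \right)},32 \right)}\right) + 2806 = \left(1102 + \left(1 + 32\right)\right) + 2806 = \left(1102 + 33\right) + 2806 = 1135 + 2806 = 3941$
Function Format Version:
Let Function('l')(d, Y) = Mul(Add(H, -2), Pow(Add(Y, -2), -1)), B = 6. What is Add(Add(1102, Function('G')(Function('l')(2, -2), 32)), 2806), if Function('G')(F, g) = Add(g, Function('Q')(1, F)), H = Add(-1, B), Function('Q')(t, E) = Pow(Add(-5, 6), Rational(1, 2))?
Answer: 3941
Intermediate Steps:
Function('Q')(t, E) = 1 (Function('Q')(t, E) = Pow(1, Rational(1, 2)) = 1)
H = 5 (H = Add(-1, 6) = 5)
Function('l')(d, Y) = Mul(3, Pow(Add(-2, Y), -1)) (Function('l')(d, Y) = Mul(Add(5, -2), Pow(Add(Y, -2), -1)) = Mul(3, Pow(Add(-2, Y), -1)))
Function('G')(F, g) = Add(1, g) (Function('G')(F, g) = Add(g, 1) = Add(1, g))
Add(Add(1102, Function('G')(Function('l')(2, -2), 32)), 2806) = Add(Add(1102, Add(1, 32)), 2806) = Add(Add(1102, 33), 2806) = Add(1135, 2806) = 3941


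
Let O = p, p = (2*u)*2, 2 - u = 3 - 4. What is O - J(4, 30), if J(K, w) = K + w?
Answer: -22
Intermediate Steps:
u = 3 (u = 2 - (3 - 4) = 2 - 1*(-1) = 2 + 1 = 3)
p = 12 (p = (2*3)*2 = 6*2 = 12)
O = 12
O - J(4, 30) = 12 - (4 + 30) = 12 - 1*34 = 12 - 34 = -22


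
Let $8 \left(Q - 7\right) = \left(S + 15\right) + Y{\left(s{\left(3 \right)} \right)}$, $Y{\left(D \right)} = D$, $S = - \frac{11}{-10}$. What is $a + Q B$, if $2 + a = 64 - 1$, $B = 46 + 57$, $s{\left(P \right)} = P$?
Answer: $\frac{82233}{80} \approx 1027.9$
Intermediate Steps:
$S = \frac{11}{10}$ ($S = \left(-11\right) \left(- \frac{1}{10}\right) = \frac{11}{10} \approx 1.1$)
$B = 103$
$a = 61$ ($a = -2 + \left(64 - 1\right) = -2 + 63 = 61$)
$Q = \frac{751}{80}$ ($Q = 7 + \frac{\left(\frac{11}{10} + 15\right) + 3}{8} = 7 + \frac{\frac{161}{10} + 3}{8} = 7 + \frac{1}{8} \cdot \frac{191}{10} = 7 + \frac{191}{80} = \frac{751}{80} \approx 9.3875$)
$a + Q B = 61 + \frac{751}{80} \cdot 103 = 61 + \frac{77353}{80} = \frac{82233}{80}$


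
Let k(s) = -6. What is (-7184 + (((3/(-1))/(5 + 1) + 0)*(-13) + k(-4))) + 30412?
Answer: 46457/2 ≈ 23229.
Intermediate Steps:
(-7184 + (((3/(-1))/(5 + 1) + 0)*(-13) + k(-4))) + 30412 = (-7184 + (((3/(-1))/(5 + 1) + 0)*(-13) - 6)) + 30412 = (-7184 + (((3*(-1))/6 + 0)*(-13) - 6)) + 30412 = (-7184 + (((⅙)*(-3) + 0)*(-13) - 6)) + 30412 = (-7184 + ((-½ + 0)*(-13) - 6)) + 30412 = (-7184 + (-½*(-13) - 6)) + 30412 = (-7184 + (13/2 - 6)) + 30412 = (-7184 + ½) + 30412 = -14367/2 + 30412 = 46457/2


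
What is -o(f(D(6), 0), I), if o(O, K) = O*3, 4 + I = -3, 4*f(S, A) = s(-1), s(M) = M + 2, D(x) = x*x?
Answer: -3/4 ≈ -0.75000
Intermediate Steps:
D(x) = x**2
s(M) = 2 + M
f(S, A) = 1/4 (f(S, A) = (2 - 1)/4 = (1/4)*1 = 1/4)
I = -7 (I = -4 - 3 = -7)
o(O, K) = 3*O
-o(f(D(6), 0), I) = -3/4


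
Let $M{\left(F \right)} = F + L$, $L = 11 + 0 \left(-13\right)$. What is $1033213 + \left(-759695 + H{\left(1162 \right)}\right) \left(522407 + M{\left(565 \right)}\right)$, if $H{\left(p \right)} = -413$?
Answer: $-397522528951$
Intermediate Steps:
$L = 11$ ($L = 11 + 0 = 11$)
$M{\left(F \right)} = 11 + F$ ($M{\left(F \right)} = F + 11 = 11 + F$)
$1033213 + \left(-759695 + H{\left(1162 \right)}\right) \left(522407 + M{\left(565 \right)}\right) = 1033213 + \left(-759695 - 413\right) \left(522407 + \left(11 + 565\right)\right) = 1033213 - 760108 \left(522407 + 576\right) = 1033213 - 397523562164 = -397522528951$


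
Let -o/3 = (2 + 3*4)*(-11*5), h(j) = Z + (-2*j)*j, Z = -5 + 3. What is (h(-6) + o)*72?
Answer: 160992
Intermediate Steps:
Z = -2
h(j) = -2 - 2*j² (h(j) = -2 + (-2*j)*j = -2 - 2*j²)
o = 2310 (o = -3*(2 + 3*4)*(-11*5) = -3*(2 + 12)*(-55) = -42*(-55) = -3*(-770) = 2310)
(h(-6) + o)*72 = ((-2 - 2*(-6)²) + 2310)*72 = ((-2 - 2*36) + 2310)*72 = ((-2 - 72) + 2310)*72 = (-74 + 2310)*72 = 2236*72 = 160992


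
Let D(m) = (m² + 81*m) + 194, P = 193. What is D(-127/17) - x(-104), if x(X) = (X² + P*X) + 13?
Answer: 2568543/289 ≈ 8887.7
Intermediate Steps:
x(X) = 13 + X² + 193*X (x(X) = (X² + 193*X) + 13 = 13 + X² + 193*X)
D(m) = 194 + m² + 81*m
D(-127/17) - x(-104) = (194 + (-127/17)² + 81*(-127/17)) - (13 + (-104)² + 193*(-104)) = (194 + (-127*1/17)² + 81*(-127*1/17)) - (13 + 10816 - 20072) = (194 + (-127/17)² + 81*(-127/17)) - 1*(-9243) = (194 + 16129/289 - 10287/17) + 9243 = -102684/289 + 9243 = 2568543/289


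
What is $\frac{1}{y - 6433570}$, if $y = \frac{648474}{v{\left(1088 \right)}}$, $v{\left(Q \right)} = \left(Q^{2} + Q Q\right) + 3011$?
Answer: $- \frac{2370499}{15250770602956} \approx -1.5543 \cdot 10^{-7}$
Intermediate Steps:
$v{\left(Q \right)} = 3011 + 2 Q^{2}$ ($v{\left(Q \right)} = \left(Q^{2} + Q^{2}\right) + 3011 = 2 Q^{2} + 3011 = 3011 + 2 Q^{2}$)
$y = \frac{648474}{2370499}$ ($y = \frac{648474}{3011 + 2 \cdot 1088^{2}} = \frac{648474}{3011 + 2 \cdot 1183744} = \frac{648474}{3011 + 2367488} = \frac{648474}{2370499} \approx 0.27356$)
$\frac{1}{y - 6433570} = \frac{1}{\frac{648474}{2370499} - 6433570} = \frac{1}{- \frac{15250770602956}{2370499}} = - \frac{2370499}{15250770602956}$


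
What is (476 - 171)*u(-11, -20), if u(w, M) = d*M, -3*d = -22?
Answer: -134200/3 ≈ -44733.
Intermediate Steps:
d = 22/3 (d = -⅓*(-22) = 22/3 ≈ 7.3333)
u(w, M) = 22*M/3
(476 - 171)*u(-11, -20) = (476 - 171)*((22/3)*(-20)) = 305*(-440/3) = -134200/3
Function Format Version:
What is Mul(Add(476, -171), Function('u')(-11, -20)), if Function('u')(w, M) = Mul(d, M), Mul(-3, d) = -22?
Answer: Rational(-134200, 3) ≈ -44733.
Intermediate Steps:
d = Rational(22, 3) (d = Mul(Rational(-1, 3), -22) = Rational(22, 3) ≈ 7.3333)
Function('u')(w, M) = Mul(Rational(22, 3), M)
Mul(Add(476, -171), Function('u')(-11, -20)) = Mul(Add(476, -171), Mul(Rational(22, 3), -20)) = Mul(305, Rational(-440, 3)) = Rational(-134200, 3)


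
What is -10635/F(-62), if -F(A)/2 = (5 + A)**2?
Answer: 3545/2166 ≈ 1.6367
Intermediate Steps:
F(A) = -2*(5 + A)**2
-10635/F(-62) = -10635*(-1/(2*(5 - 62)**2)) = -10635/((-2*(-57)**2)) = -10635/((-2*3249)) = -10635/(-6498) = -10635*(-1/6498) = 3545/2166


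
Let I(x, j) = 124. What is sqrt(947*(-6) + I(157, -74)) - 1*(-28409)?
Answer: 28409 + I*sqrt(5558) ≈ 28409.0 + 74.552*I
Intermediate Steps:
sqrt(947*(-6) + I(157, -74)) - 1*(-28409) = sqrt(947*(-6) + 124) - 1*(-28409) = sqrt(-5682 + 124) + 28409 = sqrt(-5558) + 28409 = I*sqrt(5558) + 28409 = 28409 + I*sqrt(5558)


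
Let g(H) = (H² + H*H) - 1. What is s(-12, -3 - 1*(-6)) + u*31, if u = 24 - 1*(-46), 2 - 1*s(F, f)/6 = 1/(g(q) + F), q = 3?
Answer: 10904/5 ≈ 2180.8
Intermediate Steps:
g(H) = -1 + 2*H² (g(H) = (H² + H²) - 1 = 2*H² - 1 = -1 + 2*H²)
s(F, f) = 12 - 6/(17 + F) (s(F, f) = 12 - 6/((-1 + 2*3²) + F) = 12 - 6/((-1 + 2*9) + F) = 12 - 6/((-1 + 18) + F) = 12 - 6/(17 + F))
u = 70 (u = 24 + 46 = 70)
s(-12, -3 - 1*(-6)) + u*31 = 6*(33 + 2*(-12))/(17 - 12) + 70*31 = 6*(33 - 24)/5 + 2170 = 6*(⅕)*9 + 2170 = 54/5 + 2170 = 10904/5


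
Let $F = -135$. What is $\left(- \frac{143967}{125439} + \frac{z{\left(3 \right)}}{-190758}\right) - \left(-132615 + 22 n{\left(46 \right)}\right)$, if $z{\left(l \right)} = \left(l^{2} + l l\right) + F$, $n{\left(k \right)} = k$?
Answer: $\frac{349892664975207}{2658721418} \approx 1.316 \cdot 10^{5}$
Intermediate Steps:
$z{\left(l \right)} = -135 + 2 l^{2}$ ($z{\left(l \right)} = \left(l^{2} + l l\right) - 135 = \left(l^{2} + l^{2}\right) - 135 = 2 l^{2} - 135 = -135 + 2 l^{2}$)
$\left(- \frac{143967}{125439} + \frac{z{\left(3 \right)}}{-190758}\right) - \left(-132615 + 22 n{\left(46 \right)}\right) = \left(- \frac{143967}{125439} + \frac{-135 + 2 \cdot 3^{2}}{-190758}\right) + \left(\left(-22\right) 46 + 132615\right) = \left(\left(-143967\right) \frac{1}{125439} + \left(-135 + 2 \cdot 9\right) \left(- \frac{1}{190758}\right)\right) + \left(-1012 + 132615\right) = \left(- \frac{47989}{41813} + \left(-135 + 18\right) \left(- \frac{1}{190758}\right)\right) + 131603 = \left(- \frac{47989}{41813} - - \frac{39}{63586}\right) + 131603 = \left(- \frac{47989}{41813} + \frac{39}{63586}\right) + 131603 = - \frac{3049797847}{2658721418} + 131603 = \frac{349892664975207}{2658721418}$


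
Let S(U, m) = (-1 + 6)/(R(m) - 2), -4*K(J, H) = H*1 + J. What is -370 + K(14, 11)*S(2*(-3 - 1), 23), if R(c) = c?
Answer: -31205/84 ≈ -371.49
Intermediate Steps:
K(J, H) = -H/4 - J/4 (K(J, H) = -(H*1 + J)/4 = -(H + J)/4 = -H/4 - J/4)
S(U, m) = 5/(-2 + m) (S(U, m) = (-1 + 6)/(m - 2) = 5/(-2 + m))
-370 + K(14, 11)*S(2*(-3 - 1), 23) = -370 + (-¼*11 - ¼*14)*(5/(-2 + 23)) = -370 + (-11/4 - 7/2)*(5/21) = -370 - 125/(4*21) = -370 - 25/4*5/21 = -370 - 125/84 = -31205/84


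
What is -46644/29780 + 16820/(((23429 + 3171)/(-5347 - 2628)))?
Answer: -9989787601/1980370 ≈ -5044.4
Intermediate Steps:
-46644/29780 + 16820/(((23429 + 3171)/(-5347 - 2628))) = -46644*1/29780 + 16820/((26600/(-7975))) = -11661/7445 + 16820/((26600*(-1/7975))) = -11661/7445 + 16820/(-1064/319) = -11661/7445 + 16820*(-319/1064) = -11661/7445 - 1341395/266 = -9989787601/1980370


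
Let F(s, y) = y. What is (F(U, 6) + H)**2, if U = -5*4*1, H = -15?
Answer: 81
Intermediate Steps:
U = -20 (U = -20*1 = -20)
(F(U, 6) + H)**2 = (6 - 15)**2 = (-9)**2 = 81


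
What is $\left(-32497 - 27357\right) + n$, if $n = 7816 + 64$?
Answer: $-51974$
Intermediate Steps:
$n = 7880$
$\left(-32497 - 27357\right) + n = \left(-32497 - 27357\right) + 7880 = -59854 + 7880 = -51974$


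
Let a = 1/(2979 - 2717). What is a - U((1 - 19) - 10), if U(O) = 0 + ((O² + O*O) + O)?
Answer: -403479/262 ≈ -1540.0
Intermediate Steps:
a = 1/262 ≈ 0.0038168
U(O) = O + 2*O² (U(O) = 0 + ((O² + O²) + O) = 0 + (2*O² + O) = 0 + (O + 2*O²) = O + 2*O²)
a - U((1 - 19) - 10) = 1/262 - ((1 - 19) - 10)*(1 + 2*((1 - 19) - 10)) = 1/262 - (-18 - 10)*(1 + 2*(-18 - 10)) = 1/262 - (-28)*(1 + 2*(-28)) = 1/262 - (-28)*(1 - 56) = 1/262 - (-28)*(-55) = 1/262 - 1*1540 = 1/262 - 1540 = -403479/262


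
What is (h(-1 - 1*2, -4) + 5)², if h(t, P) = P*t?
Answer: 289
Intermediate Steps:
(h(-1 - 1*2, -4) + 5)² = (-4*(-1 - 1*2) + 5)² = (-4*(-1 - 2) + 5)² = (-4*(-3) + 5)² = (12 + 5)² = 17² = 289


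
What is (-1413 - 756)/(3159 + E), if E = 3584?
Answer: -2169/6743 ≈ -0.32167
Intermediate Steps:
(-1413 - 756)/(3159 + E) = (-1413 - 756)/(3159 + 3584) = -2169/6743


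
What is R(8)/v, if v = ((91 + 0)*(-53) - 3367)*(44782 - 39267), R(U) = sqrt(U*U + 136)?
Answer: -sqrt(2)/4516785 ≈ -3.1310e-7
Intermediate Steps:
R(U) = sqrt(136 + U**2) (R(U) = sqrt(U**2 + 136) = sqrt(136 + U**2))
v = -45167850 (v = (91*(-53) - 3367)*5515 = (-4823 - 3367)*5515 = -8190*5515 = -45167850)
R(8)/v = sqrt(136 + 8**2)/(-45167850) = sqrt(136 + 64)*(-1/45167850) = sqrt(200)*(-1/45167850) = (10*sqrt(2))*(-1/45167850) = -sqrt(2)/4516785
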